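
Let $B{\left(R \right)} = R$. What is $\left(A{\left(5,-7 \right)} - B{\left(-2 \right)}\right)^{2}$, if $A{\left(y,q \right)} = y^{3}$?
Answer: $16129$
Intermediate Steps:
$\left(A{\left(5,-7 \right)} - B{\left(-2 \right)}\right)^{2} = \left(5^{3} - -2\right)^{2} = \left(125 + 2\right)^{2} = 127^{2} = 16129$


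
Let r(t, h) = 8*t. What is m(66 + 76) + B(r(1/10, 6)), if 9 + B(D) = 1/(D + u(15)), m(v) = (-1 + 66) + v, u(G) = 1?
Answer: 1787/9 ≈ 198.56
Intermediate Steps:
m(v) = 65 + v
B(D) = -9 + 1/(1 + D) (B(D) = -9 + 1/(D + 1) = -9 + 1/(1 + D))
m(66 + 76) + B(r(1/10, 6)) = (65 + (66 + 76)) + (-8 - 72/10)/(1 + 8/10) = (65 + 142) + (-8 - 72/10)/(1 + 8*(1/10)) = 207 + (-8 - 9*4/5)/(1 + 4/5) = 207 + (-8 - 36/5)/(9/5) = 207 + (5/9)*(-76/5) = 207 - 76/9 = 1787/9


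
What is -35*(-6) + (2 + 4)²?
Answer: 246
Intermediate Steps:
-35*(-6) + (2 + 4)² = 210 + 6² = 210 + 36 = 246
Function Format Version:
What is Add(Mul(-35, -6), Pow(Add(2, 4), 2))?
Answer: 246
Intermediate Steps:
Add(Mul(-35, -6), Pow(Add(2, 4), 2)) = Add(210, Pow(6, 2)) = Add(210, 36) = 246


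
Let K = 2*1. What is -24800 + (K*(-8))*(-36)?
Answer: -24224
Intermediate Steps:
K = 2
-24800 + (K*(-8))*(-36) = -24800 + (2*(-8))*(-36) = -24800 - 16*(-36) = -24800 + 576 = -24224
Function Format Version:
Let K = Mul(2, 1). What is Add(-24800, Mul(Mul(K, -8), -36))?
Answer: -24224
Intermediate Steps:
K = 2
Add(-24800, Mul(Mul(K, -8), -36)) = Add(-24800, Mul(Mul(2, -8), -36)) = Add(-24800, Mul(-16, -36)) = Add(-24800, 576) = -24224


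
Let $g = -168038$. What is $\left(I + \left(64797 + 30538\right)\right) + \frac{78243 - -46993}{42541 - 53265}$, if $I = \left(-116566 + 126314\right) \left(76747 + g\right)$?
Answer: $- \frac{2385578853082}{2681} \approx -8.8981 \cdot 10^{8}$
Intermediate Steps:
$I = -889904668$ ($I = \left(-116566 + 126314\right) \left(76747 - 168038\right) = 9748 \left(-91291\right) = -889904668$)
$\left(I + \left(64797 + 30538\right)\right) + \frac{78243 - -46993}{42541 - 53265} = \left(-889904668 + \left(64797 + 30538\right)\right) + \frac{78243 - -46993}{42541 - 53265} = \left(-889904668 + 95335\right) + \frac{78243 + 46993}{-10724} = -889809333 + 125236 \left(- \frac{1}{10724}\right) = -889809333 - \frac{31309}{2681} = - \frac{2385578853082}{2681}$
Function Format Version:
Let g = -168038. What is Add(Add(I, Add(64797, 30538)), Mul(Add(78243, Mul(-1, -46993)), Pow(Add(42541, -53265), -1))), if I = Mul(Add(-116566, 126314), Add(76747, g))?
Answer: Rational(-2385578853082, 2681) ≈ -8.8981e+8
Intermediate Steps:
I = -889904668 (I = Mul(Add(-116566, 126314), Add(76747, -168038)) = Mul(9748, -91291) = -889904668)
Add(Add(I, Add(64797, 30538)), Mul(Add(78243, Mul(-1, -46993)), Pow(Add(42541, -53265), -1))) = Add(Add(-889904668, Add(64797, 30538)), Mul(Add(78243, Mul(-1, -46993)), Pow(Add(42541, -53265), -1))) = Add(Add(-889904668, 95335), Mul(Add(78243, 46993), Pow(-10724, -1))) = Add(-889809333, Mul(125236, Rational(-1, 10724))) = Add(-889809333, Rational(-31309, 2681)) = Rational(-2385578853082, 2681)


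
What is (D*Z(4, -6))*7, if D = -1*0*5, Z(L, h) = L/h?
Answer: 0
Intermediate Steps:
D = 0 (D = 0*5 = 0)
(D*Z(4, -6))*7 = (0*(4/(-6)))*7 = (0*(4*(-⅙)))*7 = (0*(-⅔))*7 = 0*7 = 0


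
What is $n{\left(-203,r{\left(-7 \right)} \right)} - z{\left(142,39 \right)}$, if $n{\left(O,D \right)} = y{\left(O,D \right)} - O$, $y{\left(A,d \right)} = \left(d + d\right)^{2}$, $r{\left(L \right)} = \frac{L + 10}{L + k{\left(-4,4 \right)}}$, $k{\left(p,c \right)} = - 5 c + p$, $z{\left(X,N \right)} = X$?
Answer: $\frac{58657}{961} \approx 61.037$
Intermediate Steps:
$k{\left(p,c \right)} = p - 5 c$
$r{\left(L \right)} = \frac{10 + L}{-24 + L}$ ($r{\left(L \right)} = \frac{L + 10}{L - 24} = \frac{10 + L}{L - 24} = \frac{10 + L}{-24 + L}$)
$y{\left(A,d \right)} = 4 d^{2}$ ($y{\left(A,d \right)} = \left(2 d\right)^{2} = 4 d^{2}$)
$n{\left(O,D \right)} = - O + 4 D^{2}$ ($n{\left(O,D \right)} = 4 D^{2} - O = - O + 4 D^{2}$)
$n{\left(-203,r{\left(-7 \right)} \right)} - z{\left(142,39 \right)} = \left(\left(-1\right) \left(-203\right) + 4 \left(\frac{10 - 7}{-24 - 7}\right)^{2}\right) - 142 = \left(203 + 4 \left(\frac{1}{-31} \cdot 3\right)^{2}\right) - 142 = \left(203 + 4 \left(\left(- \frac{1}{31}\right) 3\right)^{2}\right) - 142 = \left(203 + 4 \left(- \frac{3}{31}\right)^{2}\right) - 142 = \left(203 + 4 \cdot \frac{9}{961}\right) - 142 = \left(203 + \frac{36}{961}\right) - 142 = \frac{195119}{961} - 142 = \frac{58657}{961}$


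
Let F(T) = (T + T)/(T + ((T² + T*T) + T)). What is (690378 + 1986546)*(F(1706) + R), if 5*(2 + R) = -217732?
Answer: -331658024549412/2845 ≈ -1.1658e+11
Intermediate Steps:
R = -217742/5 (R = -2 + (⅕)*(-217732) = -2 - 217732/5 = -217742/5 ≈ -43548.)
F(T) = 2*T/(2*T + 2*T²) (F(T) = (2*T)/(T + ((T² + T²) + T)) = (2*T)/(T + (2*T² + T)) = (2*T)/(T + (T + 2*T²)) = (2*T)/(2*T + 2*T²) = 2*T/(2*T + 2*T²))
(690378 + 1986546)*(F(1706) + R) = (690378 + 1986546)*(1/(1 + 1706) - 217742/5) = 2676924*(1/1707 - 217742/5) = 2676924*(-371685589/8535) = -331658024549412/2845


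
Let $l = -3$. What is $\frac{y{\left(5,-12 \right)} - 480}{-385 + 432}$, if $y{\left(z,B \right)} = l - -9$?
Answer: $- \frac{474}{47} \approx -10.085$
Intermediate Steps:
$y{\left(z,B \right)} = 6$ ($y{\left(z,B \right)} = -3 - -9 = -3 + 9 = 6$)
$\frac{y{\left(5,-12 \right)} - 480}{-385 + 432} = \frac{6 - 480}{-385 + 432} = - \frac{474}{47}$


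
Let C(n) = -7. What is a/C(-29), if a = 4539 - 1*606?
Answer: -3933/7 ≈ -561.86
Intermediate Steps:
a = 3933 (a = 4539 - 606 = 3933)
a/C(-29) = 3933/(-7) = 3933*(-⅐) = -3933/7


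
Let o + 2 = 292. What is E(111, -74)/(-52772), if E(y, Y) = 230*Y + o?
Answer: 8365/26386 ≈ 0.31702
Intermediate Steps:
o = 290 (o = -2 + 292 = 290)
E(y, Y) = 290 + 230*Y (E(y, Y) = 230*Y + 290 = 290 + 230*Y)
E(111, -74)/(-52772) = (290 + 230*(-74))/(-52772) = (290 - 17020)*(-1/52772) = -16730*(-1/52772) = 8365/26386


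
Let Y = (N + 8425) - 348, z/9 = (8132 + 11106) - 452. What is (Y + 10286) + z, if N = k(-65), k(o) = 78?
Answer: 187515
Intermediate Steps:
N = 78
z = 169074 (z = 9*((8132 + 11106) - 452) = 9*(19238 - 452) = 9*18786 = 169074)
Y = 8155 (Y = (78 + 8425) - 348 = 8503 - 348 = 8155)
(Y + 10286) + z = (8155 + 10286) + 169074 = 18441 + 169074 = 187515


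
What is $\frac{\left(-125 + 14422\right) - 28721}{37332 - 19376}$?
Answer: $- \frac{3606}{4489} \approx -0.8033$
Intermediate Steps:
$\frac{\left(-125 + 14422\right) - 28721}{37332 - 19376} = \frac{14297 - 28721}{37332 - 19376} = - \frac{14424}{17956} = \left(-14424\right) \frac{1}{17956} = - \frac{3606}{4489}$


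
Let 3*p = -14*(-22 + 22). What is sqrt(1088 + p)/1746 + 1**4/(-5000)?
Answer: -1/5000 + 4*sqrt(17)/873 ≈ 0.018692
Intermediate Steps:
p = 0 (p = (-14*(-22 + 22))/3 = (-14*0)/3 = (1/3)*0 = 0)
sqrt(1088 + p)/1746 + 1**4/(-5000) = sqrt(1088 + 0)/1746 + 1**4/(-5000) = sqrt(1088)*(1/1746) + 1*(-1/5000) = (8*sqrt(17))*(1/1746) - 1/5000 = 4*sqrt(17)/873 - 1/5000 = -1/5000 + 4*sqrt(17)/873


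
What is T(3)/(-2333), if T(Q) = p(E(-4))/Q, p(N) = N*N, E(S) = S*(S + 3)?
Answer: -16/6999 ≈ -0.0022860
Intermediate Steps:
E(S) = S*(3 + S)
p(N) = N²
T(Q) = 16/Q (T(Q) = (-4*(3 - 4))²/Q = (-4*(-1))²/Q = 4²/Q = 16/Q)
T(3)/(-2333) = (16/3)/(-2333) = (16*(⅓))*(-1/2333) = (16/3)*(-1/2333) = -16/6999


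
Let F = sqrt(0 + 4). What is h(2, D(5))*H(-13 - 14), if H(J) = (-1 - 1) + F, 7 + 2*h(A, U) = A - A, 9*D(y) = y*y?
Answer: 0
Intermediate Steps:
F = 2 (F = sqrt(4) = 2)
D(y) = y**2/9 (D(y) = (y*y)/9 = y**2/9)
h(A, U) = -7/2 (h(A, U) = -7/2 + (A - A)/2 = -7/2 + (1/2)*0 = -7/2 + 0 = -7/2)
H(J) = 0 (H(J) = (-1 - 1) + 2 = -2 + 2 = 0)
h(2, D(5))*H(-13 - 14) = -7/2*0 = 0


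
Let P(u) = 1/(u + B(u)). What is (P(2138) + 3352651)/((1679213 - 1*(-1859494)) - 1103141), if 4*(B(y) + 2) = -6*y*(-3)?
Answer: 19708558904/14317474731 ≈ 1.3765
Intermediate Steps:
B(y) = -2 + 9*y/2 (B(y) = -2 + (-6*y*(-3))/4 = -2 + (-(-18)*y)/4 = -2 + (18*y)/4 = -2 + 9*y/2)
P(u) = 1/(-2 + 11*u/2) (P(u) = 1/(u + (-2 + 9*u/2)) = 1/(-2 + 11*u/2))
(P(2138) + 3352651)/((1679213 - 1*(-1859494)) - 1103141) = (2/(-4 + 11*2138) + 3352651)/((1679213 - 1*(-1859494)) - 1103141) = (2/(-4 + 23518) + 3352651)/((1679213 + 1859494) - 1103141) = (2/23514 + 3352651)/(3538707 - 1103141) = (2*(1/23514) + 3352651)/2435566 = (1/11757 + 3352651)*(1/2435566) = (39417117808/11757)*(1/2435566) = 19708558904/14317474731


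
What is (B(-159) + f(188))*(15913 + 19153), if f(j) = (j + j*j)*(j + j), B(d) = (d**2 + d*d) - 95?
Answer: 470252557934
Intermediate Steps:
B(d) = -95 + 2*d**2 (B(d) = (d**2 + d**2) - 95 = 2*d**2 - 95 = -95 + 2*d**2)
f(j) = 2*j*(j + j**2) (f(j) = (j + j**2)*(2*j) = 2*j*(j + j**2))
(B(-159) + f(188))*(15913 + 19153) = ((-95 + 2*(-159)**2) + 2*188**2*(1 + 188))*(15913 + 19153) = ((-95 + 2*25281) + 2*35344*189)*35066 = ((-95 + 50562) + 13360032)*35066 = (50467 + 13360032)*35066 = 13410499*35066 = 470252557934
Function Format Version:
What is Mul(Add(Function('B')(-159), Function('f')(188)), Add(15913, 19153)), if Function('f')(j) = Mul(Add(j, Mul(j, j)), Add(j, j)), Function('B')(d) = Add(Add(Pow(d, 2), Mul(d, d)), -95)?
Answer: 470252557934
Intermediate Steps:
Function('B')(d) = Add(-95, Mul(2, Pow(d, 2))) (Function('B')(d) = Add(Add(Pow(d, 2), Pow(d, 2)), -95) = Add(Mul(2, Pow(d, 2)), -95) = Add(-95, Mul(2, Pow(d, 2))))
Function('f')(j) = Mul(2, j, Add(j, Pow(j, 2))) (Function('f')(j) = Mul(Add(j, Pow(j, 2)), Mul(2, j)) = Mul(2, j, Add(j, Pow(j, 2))))
Mul(Add(Function('B')(-159), Function('f')(188)), Add(15913, 19153)) = Mul(Add(Add(-95, Mul(2, Pow(-159, 2))), Mul(2, Pow(188, 2), Add(1, 188))), Add(15913, 19153)) = Mul(Add(Add(-95, Mul(2, 25281)), Mul(2, 35344, 189)), 35066) = Mul(Add(Add(-95, 50562), 13360032), 35066) = Mul(Add(50467, 13360032), 35066) = Mul(13410499, 35066) = 470252557934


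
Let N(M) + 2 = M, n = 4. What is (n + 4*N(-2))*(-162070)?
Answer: 1944840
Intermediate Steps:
N(M) = -2 + M
(n + 4*N(-2))*(-162070) = (4 + 4*(-2 - 2))*(-162070) = (4 + 4*(-4))*(-162070) = (4 - 16)*(-162070) = -12*(-162070) = 1944840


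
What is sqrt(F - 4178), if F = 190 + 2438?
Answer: 5*I*sqrt(62) ≈ 39.37*I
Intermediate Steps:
F = 2628
sqrt(F - 4178) = sqrt(2628 - 4178) = sqrt(-1550) = 5*I*sqrt(62)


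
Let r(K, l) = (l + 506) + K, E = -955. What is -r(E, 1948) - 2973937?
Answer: -2975436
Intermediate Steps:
r(K, l) = 506 + K + l (r(K, l) = (506 + l) + K = 506 + K + l)
-r(E, 1948) - 2973937 = -(506 - 955 + 1948) - 2973937 = -1*1499 - 2973937 = -1499 - 2973937 = -2975436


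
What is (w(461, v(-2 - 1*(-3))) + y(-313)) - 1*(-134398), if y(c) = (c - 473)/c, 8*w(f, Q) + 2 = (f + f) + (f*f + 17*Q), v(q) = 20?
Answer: 403452333/2504 ≈ 1.6112e+5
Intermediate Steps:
w(f, Q) = -¼ + f/4 + f²/8 + 17*Q/8 (w(f, Q) = -¼ + ((f + f) + (f*f + 17*Q))/8 = -¼ + (2*f + (f² + 17*Q))/8 = -¼ + (f² + 2*f + 17*Q)/8 = -¼ + (f/4 + f²/8 + 17*Q/8) = -¼ + f/4 + f²/8 + 17*Q/8)
y(c) = (-473 + c)/c
(w(461, v(-2 - 1*(-3))) + y(-313)) - 1*(-134398) = ((-¼ + (¼)*461 + (⅛)*461² + (17/8)*20) + (-473 - 313)/(-313)) - 1*(-134398) = ((-¼ + 461/4 + (⅛)*212521 + 85/2) - 1/313*(-786)) + 134398 = ((-¼ + 461/4 + 212521/8 + 85/2) + 786/313) + 134398 = (213781/8 + 786/313) + 134398 = 66919741/2504 + 134398 = 403452333/2504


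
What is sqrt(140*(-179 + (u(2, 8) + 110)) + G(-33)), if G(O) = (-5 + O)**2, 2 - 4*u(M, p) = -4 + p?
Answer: I*sqrt(8286) ≈ 91.027*I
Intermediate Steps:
u(M, p) = 3/2 - p/4 (u(M, p) = 1/2 - (-4 + p)/4 = 1/2 + (1 - p/4) = 3/2 - p/4)
sqrt(140*(-179 + (u(2, 8) + 110)) + G(-33)) = sqrt(140*(-179 + ((3/2 - 1/4*8) + 110)) + (-5 - 33)**2) = sqrt(140*(-179 + ((3/2 - 2) + 110)) + (-38)**2) = sqrt(140*(-179 + (-1/2 + 110)) + 1444) = sqrt(140*(-179 + 219/2) + 1444) = sqrt(140*(-139/2) + 1444) = sqrt(-9730 + 1444) = sqrt(-8286) = I*sqrt(8286)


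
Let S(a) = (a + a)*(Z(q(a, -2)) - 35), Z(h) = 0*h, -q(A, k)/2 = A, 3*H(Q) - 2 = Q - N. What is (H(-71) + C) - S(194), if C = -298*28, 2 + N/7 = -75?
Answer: 16178/3 ≈ 5392.7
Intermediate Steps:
N = -539 (N = -14 + 7*(-75) = -14 - 525 = -539)
H(Q) = 541/3 + Q/3 (H(Q) = ⅔ + (Q - 1*(-539))/3 = ⅔ + (Q + 539)/3 = ⅔ + (539 + Q)/3 = ⅔ + (539/3 + Q/3) = 541/3 + Q/3)
q(A, k) = -2*A
Z(h) = 0
S(a) = -70*a (S(a) = (a + a)*(0 - 35) = (2*a)*(-35) = -70*a)
C = -8344
(H(-71) + C) - S(194) = ((541/3 + (⅓)*(-71)) - 8344) - (-70)*194 = ((541/3 - 71/3) - 8344) - 1*(-13580) = (470/3 - 8344) + 13580 = -24562/3 + 13580 = 16178/3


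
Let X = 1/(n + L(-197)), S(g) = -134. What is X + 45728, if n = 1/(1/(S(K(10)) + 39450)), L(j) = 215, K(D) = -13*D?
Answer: 1807673569/39531 ≈ 45728.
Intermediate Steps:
n = 39316 (n = 1/(1/(-134 + 39450)) = 1/(1/39316) = 39316)
X = 1/39531 (X = 1/(39316 + 215) = 1/39531 ≈ 2.5297e-5)
X + 45728 = 1/39531 + 45728 = 1807673569/39531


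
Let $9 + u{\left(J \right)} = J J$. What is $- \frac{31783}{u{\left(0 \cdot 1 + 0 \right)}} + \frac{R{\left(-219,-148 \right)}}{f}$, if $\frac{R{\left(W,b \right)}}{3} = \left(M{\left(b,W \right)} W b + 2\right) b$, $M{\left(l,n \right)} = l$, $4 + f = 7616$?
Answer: $\frac{4852660075}{17127} \approx 2.8333 \cdot 10^{5}$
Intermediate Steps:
$f = 7612$ ($f = -4 + 7616 = 7612$)
$u{\left(J \right)} = -9 + J^{2}$ ($u{\left(J \right)} = -9 + J J = -9 + J^{2}$)
$R{\left(W,b \right)} = 3 b \left(2 + W b^{2}\right)$ ($R{\left(W,b \right)} = 3 \left(b W b + 2\right) b = 3 \left(W b b + 2\right) b = 3 \left(W b^{2} + 2\right) b = 3 \left(2 + W b^{2}\right) b = 3 b \left(2 + W b^{2}\right)$)
$- \frac{31783}{u{\left(0 \cdot 1 + 0 \right)}} + \frac{R{\left(-219,-148 \right)}}{f} = - \frac{31783}{-9 + \left(0 \cdot 1 + 0\right)^{2}} + \frac{3 \left(-148\right) \left(2 - 219 \left(-148\right)^{2}\right)}{7612} = - \frac{31783}{-9 + \left(0 + 0\right)^{2}} + 3 \left(-148\right) \left(2 - 4796976\right) \frac{1}{7612} = - \frac{31783}{-9 + 0^{2}} + 3 \left(-148\right) \left(2 - 4796976\right) \frac{1}{7612} = - \frac{31783}{-9 + 0} + 3 \left(-148\right) \left(-4796974\right) \frac{1}{7612} = - \frac{31783}{-9} + 2129856456 \cdot \frac{1}{7612} = \left(-31783\right) \left(- \frac{1}{9}\right) + \frac{532464114}{1903} = \frac{31783}{9} + \frac{532464114}{1903} = \frac{4852660075}{17127}$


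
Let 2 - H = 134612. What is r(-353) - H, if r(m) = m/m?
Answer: 134611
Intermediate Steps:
r(m) = 1
H = -134610 (H = 2 - 1*134612 = 2 - 134612 = -134610)
r(-353) - H = 1 - 1*(-134610) = 1 + 134610 = 134611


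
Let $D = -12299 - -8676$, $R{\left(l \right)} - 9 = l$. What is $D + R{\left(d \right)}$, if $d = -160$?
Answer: $-3774$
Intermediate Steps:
$R{\left(l \right)} = 9 + l$
$D = -3623$ ($D = -12299 + 8676 = -3623$)
$D + R{\left(d \right)} = -3623 + \left(9 - 160\right) = -3623 - 151 = -3774$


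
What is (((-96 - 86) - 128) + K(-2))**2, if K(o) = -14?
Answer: 104976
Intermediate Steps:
(((-96 - 86) - 128) + K(-2))**2 = (((-96 - 86) - 128) - 14)**2 = ((-182 - 128) - 14)**2 = (-310 - 14)**2 = (-324)**2 = 104976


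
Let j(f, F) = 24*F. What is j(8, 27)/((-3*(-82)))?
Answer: 108/41 ≈ 2.6341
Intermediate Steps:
j(8, 27)/((-3*(-82))) = (24*27)/((-3*(-82))) = 648/246 = 648*(1/246) = 108/41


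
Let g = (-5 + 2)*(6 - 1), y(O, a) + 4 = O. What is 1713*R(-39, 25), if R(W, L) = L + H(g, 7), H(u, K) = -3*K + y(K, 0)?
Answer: 11991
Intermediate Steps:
y(O, a) = -4 + O
g = -15 (g = -3*5 = -15)
H(u, K) = -4 - 2*K (H(u, K) = -3*K + (-4 + K) = -4 - 2*K)
R(W, L) = -18 + L (R(W, L) = L + (-4 - 2*7) = L + (-4 - 14) = L - 18 = -18 + L)
1713*R(-39, 25) = 1713*(-18 + 25) = 1713*7 = 11991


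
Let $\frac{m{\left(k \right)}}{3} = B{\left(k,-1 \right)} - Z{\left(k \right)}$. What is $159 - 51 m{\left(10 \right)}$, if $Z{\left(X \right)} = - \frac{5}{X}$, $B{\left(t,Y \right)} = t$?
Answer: $- \frac{2895}{2} \approx -1447.5$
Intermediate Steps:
$m{\left(k \right)} = 3 k + \frac{15}{k}$ ($m{\left(k \right)} = 3 \left(k - - \frac{5}{k}\right) = 3 \left(k + \frac{5}{k}\right) = 3 k + \frac{15}{k}$)
$159 - 51 m{\left(10 \right)} = 159 - 51 \left(3 \cdot 10 + \frac{15}{10}\right) = 159 - 51 \left(30 + 15 \cdot \frac{1}{10}\right) = 159 - 51 \left(30 + \frac{3}{2}\right) = 159 - \frac{3213}{2} = - \frac{2895}{2}$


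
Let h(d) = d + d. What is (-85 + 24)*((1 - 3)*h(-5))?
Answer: -1220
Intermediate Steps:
h(d) = 2*d
(-85 + 24)*((1 - 3)*h(-5)) = (-85 + 24)*((1 - 3)*(2*(-5))) = -(-122)*(-10) = -61*20 = -1220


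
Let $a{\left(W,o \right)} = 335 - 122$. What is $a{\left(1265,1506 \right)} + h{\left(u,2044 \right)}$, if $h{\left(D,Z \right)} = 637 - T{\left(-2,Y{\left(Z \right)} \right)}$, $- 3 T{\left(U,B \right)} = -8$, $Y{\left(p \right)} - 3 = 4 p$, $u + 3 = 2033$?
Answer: $\frac{2542}{3} \approx 847.33$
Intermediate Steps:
$a{\left(W,o \right)} = 213$
$u = 2030$ ($u = -3 + 2033 = 2030$)
$Y{\left(p \right)} = 3 + 4 p$
$T{\left(U,B \right)} = \frac{8}{3}$ ($T{\left(U,B \right)} = \left(- \frac{1}{3}\right) \left(-8\right) = \frac{8}{3}$)
$h{\left(D,Z \right)} = \frac{1903}{3}$ ($h{\left(D,Z \right)} = 637 - \frac{8}{3} = \frac{1903}{3}$)
$a{\left(1265,1506 \right)} + h{\left(u,2044 \right)} = 213 + \frac{1903}{3} = \frac{2542}{3}$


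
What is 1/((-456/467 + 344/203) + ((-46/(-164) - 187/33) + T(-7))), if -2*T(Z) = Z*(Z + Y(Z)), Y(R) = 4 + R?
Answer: -23321046/925100255 ≈ -0.025209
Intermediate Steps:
T(Z) = -Z*(4 + 2*Z)/2 (T(Z) = -Z*(Z + (4 + Z))/2 = -Z*(4 + 2*Z)/2)
1/((-456/467 + 344/203) + ((-46/(-164) - 187/33) + T(-7))) = 1/((-456/467 + 344/203) + ((-46/(-164) - 187/33) - 1*(-7)*(2 - 7))) = 1/((-456*1/467 + 344*(1/203)) + ((-46*(-1/164) - 187*1/33) - 1*(-7)*(-5))) = 1/((-456/467 + 344/203) + ((23/82 - 17/3) - 35)) = 1/(68080/94801 + (-1325/246 - 35)) = 1/(68080/94801 - 9935/246) = 1/(-925100255/23321046) = -23321046/925100255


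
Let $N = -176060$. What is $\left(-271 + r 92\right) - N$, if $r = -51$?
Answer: $171097$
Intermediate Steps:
$\left(-271 + r 92\right) - N = \left(-271 - 4692\right) - -176060 = \left(-271 - 4692\right) + 176060 = -4963 + 176060 = 171097$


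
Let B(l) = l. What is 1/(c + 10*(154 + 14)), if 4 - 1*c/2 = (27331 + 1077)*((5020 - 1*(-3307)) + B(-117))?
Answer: -1/466457672 ≈ -2.1438e-9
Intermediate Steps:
c = -466459352 (c = 8 - 2*(27331 + 1077)*((5020 - 1*(-3307)) - 117) = 8 - 56816*((5020 + 3307) - 117) = 8 - 56816*(8327 - 117) = 8 - 56816*8210 = 8 - 2*233229680 = 8 - 466459360 = -466459352)
1/(c + 10*(154 + 14)) = 1/(-466459352 + 10*(154 + 14)) = 1/(-466459352 + 10*168) = 1/(-466459352 + 1680) = 1/(-466457672) = -1/466457672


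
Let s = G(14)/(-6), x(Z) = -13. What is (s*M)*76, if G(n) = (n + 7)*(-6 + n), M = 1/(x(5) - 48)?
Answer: 2128/61 ≈ 34.885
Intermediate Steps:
M = -1/61 (M = 1/(-13 - 48) = 1/(-61) = -1/61 ≈ -0.016393)
G(n) = (-6 + n)*(7 + n) (G(n) = (7 + n)*(-6 + n) = (-6 + n)*(7 + n))
s = -28 (s = (-42 + 14 + 14²)/(-6) = (-42 + 14 + 196)*(-⅙) = 168*(-⅙) = -28)
(s*M)*76 = -28*(-1/61)*76 = (28/61)*76 = 2128/61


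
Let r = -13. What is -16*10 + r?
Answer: -173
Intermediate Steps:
-16*10 + r = -16*10 - 13 = -160 - 13 = -173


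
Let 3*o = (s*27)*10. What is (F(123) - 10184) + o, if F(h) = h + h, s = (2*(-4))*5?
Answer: -13538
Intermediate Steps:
s = -40 (s = -8*5 = -40)
F(h) = 2*h
o = -3600 (o = (-40*27*10)/3 = (-1080*10)/3 = (⅓)*(-10800) = -3600)
(F(123) - 10184) + o = (2*123 - 10184) - 3600 = (246 - 10184) - 3600 = -9938 - 3600 = -13538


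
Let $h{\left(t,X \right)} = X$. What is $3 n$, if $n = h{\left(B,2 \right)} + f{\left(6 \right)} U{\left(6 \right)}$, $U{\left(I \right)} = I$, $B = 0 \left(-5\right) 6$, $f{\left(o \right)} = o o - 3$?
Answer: $600$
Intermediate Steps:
$f{\left(o \right)} = -3 + o^{2}$ ($f{\left(o \right)} = o^{2} - 3 = -3 + o^{2}$)
$B = 0$ ($B = 0 \cdot 6 = 0$)
$n = 200$ ($n = 2 + \left(-3 + 6^{2}\right) 6 = 2 + \left(-3 + 36\right) 6 = 2 + 33 \cdot 6 = 2 + 198 = 200$)
$3 n = 3 \cdot 200 = 600$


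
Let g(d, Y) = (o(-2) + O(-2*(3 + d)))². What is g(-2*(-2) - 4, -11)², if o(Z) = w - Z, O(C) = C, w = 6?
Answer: 16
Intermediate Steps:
o(Z) = 6 - Z
g(d, Y) = (2 - 2*d)² (g(d, Y) = ((6 - 1*(-2)) - 2*(3 + d))² = ((6 + 2) + (-6 - 2*d))² = (8 + (-6 - 2*d))² = (2 - 2*d)²)
g(-2*(-2) - 4, -11)² = (4*(-1 + (-2*(-2) - 4))²)² = (4*(-1 + (4 - 4))²)² = (4*(-1 + 0)²)² = (4*(-1)²)² = (4*1)² = 4² = 16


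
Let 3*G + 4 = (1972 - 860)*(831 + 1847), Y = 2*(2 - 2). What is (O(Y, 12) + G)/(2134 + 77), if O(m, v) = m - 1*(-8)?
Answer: 330884/737 ≈ 448.96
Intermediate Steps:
Y = 0 (Y = 2*0 = 0)
O(m, v) = 8 + m (O(m, v) = m + 8 = 8 + m)
G = 992644 (G = -4/3 + ((1972 - 860)*(831 + 1847))/3 = -4/3 + (1112*2678)/3 = -4/3 + (⅓)*2977936 = -4/3 + 2977936/3 = 992644)
(O(Y, 12) + G)/(2134 + 77) = ((8 + 0) + 992644)/(2134 + 77) = (8 + 992644)/2211 = 992652*(1/2211) = 330884/737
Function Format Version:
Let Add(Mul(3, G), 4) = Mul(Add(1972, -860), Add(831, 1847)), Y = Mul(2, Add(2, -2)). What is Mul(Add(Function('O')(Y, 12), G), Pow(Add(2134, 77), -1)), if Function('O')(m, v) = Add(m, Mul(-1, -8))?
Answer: Rational(330884, 737) ≈ 448.96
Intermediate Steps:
Y = 0 (Y = Mul(2, 0) = 0)
Function('O')(m, v) = Add(8, m) (Function('O')(m, v) = Add(m, 8) = Add(8, m))
G = 992644 (G = Add(Rational(-4, 3), Mul(Rational(1, 3), Mul(Add(1972, -860), Add(831, 1847)))) = Add(Rational(-4, 3), Mul(Rational(1, 3), Mul(1112, 2678))) = Add(Rational(-4, 3), Mul(Rational(1, 3), 2977936)) = Add(Rational(-4, 3), Rational(2977936, 3)) = 992644)
Mul(Add(Function('O')(Y, 12), G), Pow(Add(2134, 77), -1)) = Mul(Add(Add(8, 0), 992644), Pow(Add(2134, 77), -1)) = Mul(Add(8, 992644), Pow(2211, -1)) = Mul(992652, Rational(1, 2211)) = Rational(330884, 737)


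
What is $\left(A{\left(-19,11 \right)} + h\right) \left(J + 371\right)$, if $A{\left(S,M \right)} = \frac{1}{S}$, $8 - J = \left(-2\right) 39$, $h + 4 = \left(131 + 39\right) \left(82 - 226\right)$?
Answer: $- \frac{212595029}{19} \approx -1.1189 \cdot 10^{7}$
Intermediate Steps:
$h = -24484$ ($h = -4 + \left(131 + 39\right) \left(82 - 226\right) = -4 + 170 \left(-144\right) = -4 - 24480 = -24484$)
$J = 86$ ($J = 8 - \left(-2\right) 39 = 8 - -78 = 8 + 78 = 86$)
$\left(A{\left(-19,11 \right)} + h\right) \left(J + 371\right) = \left(\frac{1}{-19} - 24484\right) \left(86 + 371\right) = \left(- \frac{1}{19} - 24484\right) 457 = \left(- \frac{465197}{19}\right) 457 = - \frac{212595029}{19}$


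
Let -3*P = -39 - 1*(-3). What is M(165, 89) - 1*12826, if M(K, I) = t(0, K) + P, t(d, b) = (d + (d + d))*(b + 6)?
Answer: -12814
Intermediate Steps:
t(d, b) = 3*d*(6 + b) (t(d, b) = (d + 2*d)*(6 + b) = (3*d)*(6 + b) = 3*d*(6 + b))
P = 12 (P = -(-39 - 1*(-3))/3 = -(-39 + 3)/3 = -1/3*(-36) = 12)
M(K, I) = 12 (M(K, I) = 3*0*(6 + K) + 12 = 0 + 12 = 12)
M(165, 89) - 1*12826 = 12 - 1*12826 = 12 - 12826 = -12814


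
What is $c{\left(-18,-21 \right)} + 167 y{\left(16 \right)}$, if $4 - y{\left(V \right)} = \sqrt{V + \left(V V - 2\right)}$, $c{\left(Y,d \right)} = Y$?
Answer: $650 - 501 \sqrt{30} \approx -2094.1$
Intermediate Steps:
$y{\left(V \right)} = 4 - \sqrt{-2 + V + V^{2}}$ ($y{\left(V \right)} = 4 - \sqrt{V + \left(V V - 2\right)} = 4 - \sqrt{V + \left(V^{2} - 2\right)} = 4 - \sqrt{V + \left(-2 + V^{2}\right)} = 4 - \sqrt{-2 + V + V^{2}}$)
$c{\left(-18,-21 \right)} + 167 y{\left(16 \right)} = -18 + 167 \left(4 - \sqrt{-2 + 16 + 16^{2}}\right) = -18 + 167 \left(4 - \sqrt{-2 + 16 + 256}\right) = -18 + 167 \left(4 - \sqrt{270}\right) = -18 + 167 \left(4 - 3 \sqrt{30}\right) = -18 + \left(668 - 501 \sqrt{30}\right) = 650 - 501 \sqrt{30}$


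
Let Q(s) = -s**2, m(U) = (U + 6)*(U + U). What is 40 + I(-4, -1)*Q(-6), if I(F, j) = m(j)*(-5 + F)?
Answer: -3200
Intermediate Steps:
m(U) = 2*U*(6 + U) (m(U) = (6 + U)*(2*U) = 2*U*(6 + U))
I(F, j) = 2*j*(-5 + F)*(6 + j) (I(F, j) = (2*j*(6 + j))*(-5 + F) = 2*j*(-5 + F)*(6 + j))
40 + I(-4, -1)*Q(-6) = 40 + (2*(-1)*(-5 - 4)*(6 - 1))*(-1*(-6)**2) = 40 + (2*(-1)*(-9)*5)*(-1*36) = 40 + 90*(-36) = 40 - 3240 = -3200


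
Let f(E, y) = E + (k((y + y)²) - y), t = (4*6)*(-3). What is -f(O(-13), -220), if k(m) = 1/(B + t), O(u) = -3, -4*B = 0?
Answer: -15623/72 ≈ -216.99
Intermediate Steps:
B = 0 (B = -¼*0 = 0)
t = -72 (t = 24*(-3) = -72)
k(m) = -1/72 (k(m) = 1/(0 - 72) = 1/(-72) = -1/72)
f(E, y) = -1/72 + E - y (f(E, y) = E + (-1/72 - y) = -1/72 + E - y)
-f(O(-13), -220) = -(-1/72 - 3 - 1*(-220)) = -(-1/72 - 3 + 220) = -1*15623/72 = -15623/72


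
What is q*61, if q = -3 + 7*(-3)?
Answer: -1464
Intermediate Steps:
q = -24 (q = -3 - 21 = -24)
q*61 = -24*61 = -1464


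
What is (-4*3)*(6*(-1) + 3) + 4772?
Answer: 4808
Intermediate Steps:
(-4*3)*(6*(-1) + 3) + 4772 = -12*(-6 + 3) + 4772 = -12*(-3) + 4772 = 36 + 4772 = 4808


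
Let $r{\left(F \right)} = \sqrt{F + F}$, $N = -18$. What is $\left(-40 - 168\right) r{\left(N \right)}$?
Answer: $- 1248 i \approx - 1248.0 i$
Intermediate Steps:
$r{\left(F \right)} = \sqrt{2} \sqrt{F}$ ($r{\left(F \right)} = \sqrt{2 F} = \sqrt{2} \sqrt{F}$)
$\left(-40 - 168\right) r{\left(N \right)} = \left(-40 - 168\right) \sqrt{2} \sqrt{-18} = - 208 \sqrt{2} \cdot 3 i \sqrt{2} = - 208 \cdot 6 i = - 1248 i$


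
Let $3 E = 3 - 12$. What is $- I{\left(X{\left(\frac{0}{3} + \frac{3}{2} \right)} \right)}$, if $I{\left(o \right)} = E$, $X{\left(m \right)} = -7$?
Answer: $3$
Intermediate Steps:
$E = -3$ ($E = \frac{3 - 12}{3} = \frac{1}{3} \left(-9\right) = -3$)
$I{\left(o \right)} = -3$
$- I{\left(X{\left(\frac{0}{3} + \frac{3}{2} \right)} \right)} = \left(-1\right) \left(-3\right) = 3$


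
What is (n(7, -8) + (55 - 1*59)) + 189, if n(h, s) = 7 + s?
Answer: 184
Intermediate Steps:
(n(7, -8) + (55 - 1*59)) + 189 = ((7 - 8) + (55 - 1*59)) + 189 = (-1 + (55 - 59)) + 189 = (-1 - 4) + 189 = -5 + 189 = 184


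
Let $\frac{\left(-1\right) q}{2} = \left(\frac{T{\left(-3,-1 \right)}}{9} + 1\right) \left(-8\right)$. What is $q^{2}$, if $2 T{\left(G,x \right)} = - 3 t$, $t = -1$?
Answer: $\frac{3136}{9} \approx 348.44$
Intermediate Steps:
$T{\left(G,x \right)} = \frac{3}{2}$ ($T{\left(G,x \right)} = \frac{\left(-3\right) \left(-1\right)}{2} = \frac{1}{2} \cdot 3 = \frac{3}{2}$)
$q = \frac{56}{3}$ ($q = - 2 \left(\frac{3}{2 \cdot 9} + 1\right) \left(-8\right) = - 2 \left(\frac{3}{2} \cdot \frac{1}{9} + 1\right) \left(-8\right) = - 2 \left(\frac{1}{6} + 1\right) \left(-8\right) = - 2 \cdot \frac{7}{6} \left(-8\right) = \left(-2\right) \left(- \frac{28}{3}\right) = \frac{56}{3} \approx 18.667$)
$q^{2} = \left(\frac{56}{3}\right)^{2} = \frac{3136}{9}$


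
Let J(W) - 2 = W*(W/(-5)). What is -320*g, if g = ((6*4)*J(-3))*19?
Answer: -29184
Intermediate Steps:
J(W) = 2 - W²/5 (J(W) = 2 + W*(W/(-5)) = 2 + W*(W*(-⅕)) = 2 + W*(-W/5) = 2 - W²/5)
g = 456/5 (g = ((6*4)*(2 - ⅕*(-3)²))*19 = (24*(2 - ⅕*9))*19 = (24*(2 - 9/5))*19 = (24*(⅕))*19 = (24/5)*19 = 456/5 ≈ 91.200)
-320*g = -320*456/5 = -29184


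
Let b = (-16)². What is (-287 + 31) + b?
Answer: 0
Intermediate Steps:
b = 256
(-287 + 31) + b = (-287 + 31) + 256 = -256 + 256 = 0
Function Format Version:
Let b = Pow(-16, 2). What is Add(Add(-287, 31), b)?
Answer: 0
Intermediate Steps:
b = 256
Add(Add(-287, 31), b) = Add(Add(-287, 31), 256) = Add(-256, 256) = 0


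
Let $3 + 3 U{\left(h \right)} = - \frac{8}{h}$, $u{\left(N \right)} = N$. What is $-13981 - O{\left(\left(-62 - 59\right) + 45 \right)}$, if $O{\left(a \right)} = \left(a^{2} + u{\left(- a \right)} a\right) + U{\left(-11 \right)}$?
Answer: $- \frac{461348}{33} \approx -13980.0$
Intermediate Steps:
$U{\left(h \right)} = -1 - \frac{8}{3 h}$ ($U{\left(h \right)} = -1 + \frac{\left(-8\right) \frac{1}{h}}{3} = -1 - \frac{8}{3 h}$)
$O{\left(a \right)} = - \frac{25}{33}$ ($O{\left(a \right)} = \left(a^{2} + - a a\right) + \frac{- \frac{8}{3} - -11}{-11} = \left(a^{2} - a^{2}\right) - \frac{- \frac{8}{3} + 11}{11} = 0 - \frac{25}{33} = - \frac{25}{33}$)
$-13981 - O{\left(\left(-62 - 59\right) + 45 \right)} = -13981 - - \frac{25}{33} = -13981 + \frac{25}{33} = - \frac{461348}{33}$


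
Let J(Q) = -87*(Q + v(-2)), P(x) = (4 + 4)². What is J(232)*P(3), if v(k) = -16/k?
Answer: -1336320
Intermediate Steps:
P(x) = 64 (P(x) = 8² = 64)
J(Q) = -696 - 87*Q (J(Q) = -87*(Q - 16/(-2)) = -87*(Q - 16*(-½)) = -87*(Q + 8) = -87*(8 + Q) = -696 - 87*Q)
J(232)*P(3) = (-696 - 87*232)*64 = (-696 - 20184)*64 = -20880*64 = -1336320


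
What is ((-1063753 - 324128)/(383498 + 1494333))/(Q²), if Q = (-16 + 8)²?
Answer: -1387881/7691595776 ≈ -0.00018044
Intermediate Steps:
Q = 64 (Q = (-8)² = 64)
((-1063753 - 324128)/(383498 + 1494333))/(Q²) = ((-1063753 - 324128)/(383498 + 1494333))/(64²) = -1387881/1877831/4096 = -1387881*1/1877831*(1/4096) = -1387881/1877831*1/4096 = -1387881/7691595776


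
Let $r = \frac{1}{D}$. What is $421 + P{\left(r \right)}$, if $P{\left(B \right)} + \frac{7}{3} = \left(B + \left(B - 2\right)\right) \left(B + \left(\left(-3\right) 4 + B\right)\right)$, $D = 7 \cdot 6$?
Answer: $\frac{194923}{441} \approx 442.0$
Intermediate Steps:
$D = 42$
$r = \frac{1}{42} \approx 0.02381$
$P{\left(B \right)} = - \frac{7}{3} + \left(-12 + 2 B\right) \left(-2 + 2 B\right)$ ($P{\left(B \right)} = - \frac{7}{3} + \left(B + \left(B - 2\right)\right) \left(B + \left(\left(-3\right) 4 + B\right)\right) = - \frac{7}{3} + \left(B + \left(B - 2\right)\right) \left(B + \left(-12 + B\right)\right) = - \frac{7}{3} + \left(B + \left(-2 + B\right)\right) \left(-12 + 2 B\right) = - \frac{7}{3} + \left(-2 + 2 B\right) \left(-12 + 2 B\right) = - \frac{7}{3} + \left(-12 + 2 B\right) \left(-2 + 2 B\right)$)
$421 + P{\left(r \right)} = 421 + \left(\frac{65}{3} - \frac{2}{3} + \frac{4}{1764}\right) = 421 + \left(\frac{65}{3} - \frac{2}{3} + 4 \cdot \frac{1}{1764}\right) = 421 + \left(\frac{65}{3} - \frac{2}{3} + \frac{1}{441}\right) = 421 + \frac{9262}{441} = \frac{194923}{441}$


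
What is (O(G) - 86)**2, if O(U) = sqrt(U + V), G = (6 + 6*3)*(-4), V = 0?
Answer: 7300 - 688*I*sqrt(6) ≈ 7300.0 - 1685.2*I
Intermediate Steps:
G = -96 (G = (6 + 18)*(-4) = 24*(-4) = -96)
O(U) = sqrt(U) (O(U) = sqrt(U + 0) = sqrt(U))
(O(G) - 86)**2 = (sqrt(-96) - 86)**2 = (4*I*sqrt(6) - 86)**2 = (-86 + 4*I*sqrt(6))**2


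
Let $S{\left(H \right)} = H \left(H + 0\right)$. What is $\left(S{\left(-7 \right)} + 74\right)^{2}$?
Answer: $15129$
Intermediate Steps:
$S{\left(H \right)} = H^{2}$ ($S{\left(H \right)} = H H = H^{2}$)
$\left(S{\left(-7 \right)} + 74\right)^{2} = \left(\left(-7\right)^{2} + 74\right)^{2} = \left(49 + 74\right)^{2} = 123^{2} = 15129$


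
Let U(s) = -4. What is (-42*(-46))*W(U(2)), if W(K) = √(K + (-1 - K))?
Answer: 1932*I ≈ 1932.0*I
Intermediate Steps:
W(K) = I (W(K) = √(-1) = I)
(-42*(-46))*W(U(2)) = (-42*(-46))*I = 1932*I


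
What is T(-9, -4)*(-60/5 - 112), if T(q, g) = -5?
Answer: 620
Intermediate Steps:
T(-9, -4)*(-60/5 - 112) = -5*(-60/5 - 112) = -5*(-15*⅘ - 112) = -5*(-12 - 112) = -5*(-124) = 620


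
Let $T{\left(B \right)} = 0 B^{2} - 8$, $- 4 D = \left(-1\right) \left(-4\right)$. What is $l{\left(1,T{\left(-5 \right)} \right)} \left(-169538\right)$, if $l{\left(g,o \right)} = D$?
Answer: $169538$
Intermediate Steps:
$D = -1$ ($D = - \frac{\left(-1\right) \left(-4\right)}{4} = \left(- \frac{1}{4}\right) 4 = -1$)
$T{\left(B \right)} = -8$ ($T{\left(B \right)} = 0 - 8 = -8$)
$l{\left(g,o \right)} = -1$
$l{\left(1,T{\left(-5 \right)} \right)} \left(-169538\right) = \left(-1\right) \left(-169538\right) = 169538$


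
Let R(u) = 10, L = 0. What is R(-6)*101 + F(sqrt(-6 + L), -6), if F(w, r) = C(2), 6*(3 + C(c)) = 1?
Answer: 6043/6 ≈ 1007.2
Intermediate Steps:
C(c) = -17/6 (C(c) = -3 + (1/6)*1 = -3 + 1/6 = -17/6)
F(w, r) = -17/6
R(-6)*101 + F(sqrt(-6 + L), -6) = 10*101 - 17/6 = 1010 - 17/6 = 6043/6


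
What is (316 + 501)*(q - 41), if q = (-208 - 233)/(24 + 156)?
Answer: -709973/20 ≈ -35499.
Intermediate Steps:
q = -49/20 (q = -441/180 = -441*1/180 = -49/20 ≈ -2.4500)
(316 + 501)*(q - 41) = (316 + 501)*(-49/20 - 41) = 817*(-869/20) = -709973/20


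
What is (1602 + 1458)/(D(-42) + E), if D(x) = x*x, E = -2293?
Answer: -3060/529 ≈ -5.7845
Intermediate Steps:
D(x) = x²
(1602 + 1458)/(D(-42) + E) = (1602 + 1458)/((-42)² - 2293) = 3060/(1764 - 2293) = 3060/(-529) = 3060*(-1/529) = -3060/529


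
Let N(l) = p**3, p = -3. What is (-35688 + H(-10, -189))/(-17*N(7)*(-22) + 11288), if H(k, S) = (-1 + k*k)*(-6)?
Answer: -18141/595 ≈ -30.489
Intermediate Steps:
N(l) = -27 (N(l) = (-3)**3 = -27)
H(k, S) = 6 - 6*k**2 (H(k, S) = (-1 + k**2)*(-6) = 6 - 6*k**2)
(-35688 + H(-10, -189))/(-17*N(7)*(-22) + 11288) = (-35688 + (6 - 6*(-10)**2))/(-17*(-27)*(-22) + 11288) = (-35688 + (6 - 6*100))/(459*(-22) + 11288) = (-35688 + (6 - 600))/(-10098 + 11288) = (-35688 - 594)/1190 = -36282*1/1190 = -18141/595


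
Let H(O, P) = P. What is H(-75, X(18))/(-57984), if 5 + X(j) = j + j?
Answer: -31/57984 ≈ -0.00053463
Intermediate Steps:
X(j) = -5 + 2*j (X(j) = -5 + (j + j) = -5 + 2*j)
H(-75, X(18))/(-57984) = (-5 + 2*18)/(-57984) = (-5 + 36)*(-1/57984) = 31*(-1/57984) = -31/57984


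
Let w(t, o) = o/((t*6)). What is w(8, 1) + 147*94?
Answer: 663265/48 ≈ 13818.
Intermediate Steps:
w(t, o) = o/(6*t) (w(t, o) = o/((6*t)) = o*(1/(6*t)) = o/(6*t))
w(8, 1) + 147*94 = (⅙)*1/8 + 147*94 = (⅙)*1*(⅛) + 13818 = 1/48 + 13818 = 663265/48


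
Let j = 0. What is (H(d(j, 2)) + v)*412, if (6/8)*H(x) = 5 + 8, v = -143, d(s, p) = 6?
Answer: -155324/3 ≈ -51775.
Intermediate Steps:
H(x) = 52/3 (H(x) = 4*(5 + 8)/3 = (4/3)*13 = 52/3)
(H(d(j, 2)) + v)*412 = (52/3 - 143)*412 = -377/3*412 = -155324/3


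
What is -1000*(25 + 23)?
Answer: -48000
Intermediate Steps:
-1000*(25 + 23) = -1000*48 = -48000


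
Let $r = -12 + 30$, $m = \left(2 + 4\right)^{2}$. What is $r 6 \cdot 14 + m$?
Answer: $1548$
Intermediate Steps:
$m = 36$ ($m = 6^{2} = 36$)
$r = 18$
$r 6 \cdot 14 + m = 18 \cdot 6 \cdot 14 + 36 = 18 \cdot 84 + 36 = 1512 + 36 = 1548$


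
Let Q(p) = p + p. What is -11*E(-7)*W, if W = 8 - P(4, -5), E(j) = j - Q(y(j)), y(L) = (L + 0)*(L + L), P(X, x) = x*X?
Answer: 62524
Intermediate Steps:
P(X, x) = X*x
y(L) = 2*L² (y(L) = L*(2*L) = 2*L²)
Q(p) = 2*p
E(j) = j - 4*j² (E(j) = j - 2*2*j² = j - 4*j²)
W = 28 (W = 8 - 4*(-5) = 8 - 1*(-20) = 8 + 20 = 28)
-11*E(-7)*W = -11*(-7*(1 - 4*(-7)))*28 = -11*(-7*(1 + 28))*28 = -11*(-7*29)*28 = -(-2233)*28 = -11*(-5684) = 62524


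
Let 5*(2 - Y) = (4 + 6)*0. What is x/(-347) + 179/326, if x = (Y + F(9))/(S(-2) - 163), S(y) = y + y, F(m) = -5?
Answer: 10371893/18891374 ≈ 0.54903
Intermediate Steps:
S(y) = 2*y
Y = 2 (Y = 2 - (4 + 6)*0/5 = 2 - 2*0 = 2 - ⅕*0 = 2 + 0 = 2)
x = 3/167 (x = (2 - 5)/(2*(-2) - 163) = -3/(-4 - 163) = -3/(-167) = -3*(-1/167) = 3/167 ≈ 0.017964)
x/(-347) + 179/326 = (3/167)/(-347) + 179/326 = (3/167)*(-1/347) + 179*(1/326) = -3/57949 + 179/326 = 10371893/18891374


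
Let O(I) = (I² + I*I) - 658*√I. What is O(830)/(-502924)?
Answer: -344450/125731 + 329*√830/251462 ≈ -2.7019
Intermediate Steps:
O(I) = -658*√I + 2*I² (O(I) = (I² + I²) - 658*√I = 2*I² - 658*√I = -658*√I + 2*I²)
O(830)/(-502924) = (-658*√830 + 2*830²)/(-502924) = (-658*√830 + 2*688900)*(-1/502924) = (-658*√830 + 1377800)*(-1/502924) = (1377800 - 658*√830)*(-1/502924) = -344450/125731 + 329*√830/251462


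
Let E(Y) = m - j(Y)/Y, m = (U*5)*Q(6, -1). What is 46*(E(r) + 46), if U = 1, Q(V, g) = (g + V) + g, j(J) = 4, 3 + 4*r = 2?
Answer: 3772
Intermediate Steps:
r = -¼ (r = -¾ + (¼)*2 = -¾ + ½ = -¼ ≈ -0.25000)
Q(V, g) = V + 2*g (Q(V, g) = (V + g) + g = V + 2*g)
m = 20 (m = (1*5)*(6 + 2*(-1)) = 5*(6 - 2) = 5*4 = 20)
E(Y) = 20 - 4/Y
46*(E(r) + 46) = 46*((20 - 4/(-¼)) + 46) = 46*((20 - 4*(-4)) + 46) = 46*((20 + 16) + 46) = 46*(36 + 46) = 46*82 = 3772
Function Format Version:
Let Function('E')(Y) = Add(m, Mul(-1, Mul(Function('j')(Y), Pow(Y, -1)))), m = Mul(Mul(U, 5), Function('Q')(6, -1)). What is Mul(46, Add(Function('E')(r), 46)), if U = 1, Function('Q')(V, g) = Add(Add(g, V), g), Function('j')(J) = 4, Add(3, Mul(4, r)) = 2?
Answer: 3772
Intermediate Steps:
r = Rational(-1, 4) (r = Add(Rational(-3, 4), Mul(Rational(1, 4), 2)) = Add(Rational(-3, 4), Rational(1, 2)) = Rational(-1, 4) ≈ -0.25000)
Function('Q')(V, g) = Add(V, Mul(2, g)) (Function('Q')(V, g) = Add(Add(V, g), g) = Add(V, Mul(2, g)))
m = 20 (m = Mul(Mul(1, 5), Add(6, Mul(2, -1))) = Mul(5, Add(6, -2)) = Mul(5, 4) = 20)
Function('E')(Y) = Add(20, Mul(-4, Pow(Y, -1))) (Function('E')(Y) = Add(20, Mul(-1, Mul(4, Pow(Y, -1)))) = Add(20, Mul(-4, Pow(Y, -1))))
Mul(46, Add(Function('E')(r), 46)) = Mul(46, Add(Add(20, Mul(-4, Pow(Rational(-1, 4), -1))), 46)) = Mul(46, Add(Add(20, Mul(-4, -4)), 46)) = Mul(46, Add(Add(20, 16), 46)) = Mul(46, Add(36, 46)) = Mul(46, 82) = 3772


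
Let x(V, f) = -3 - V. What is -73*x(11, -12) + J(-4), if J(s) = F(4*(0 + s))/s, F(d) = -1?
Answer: 4089/4 ≈ 1022.3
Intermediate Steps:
J(s) = -1/s
-73*x(11, -12) + J(-4) = -73*(-3 - 1*11) - 1/(-4) = -73*(-3 - 11) - 1*(-¼) = -73*(-14) + ¼ = 1022 + ¼ = 4089/4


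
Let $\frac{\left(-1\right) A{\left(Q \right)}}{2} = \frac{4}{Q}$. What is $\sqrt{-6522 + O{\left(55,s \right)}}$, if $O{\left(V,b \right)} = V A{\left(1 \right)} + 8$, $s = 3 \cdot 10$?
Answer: $i \sqrt{6954} \approx 83.391 i$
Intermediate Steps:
$s = 30$
$A{\left(Q \right)} = - \frac{8}{Q}$ ($A{\left(Q \right)} = - 2 \frac{4}{Q} = - \frac{8}{Q}$)
$O{\left(V,b \right)} = 8 - 8 V$ ($O{\left(V,b \right)} = V \left(- \frac{8}{1}\right) + 8 = V \left(\left(-8\right) 1\right) + 8 = V \left(-8\right) + 8 = - 8 V + 8 = 8 - 8 V$)
$\sqrt{-6522 + O{\left(55,s \right)}} = \sqrt{-6522 + \left(8 - 440\right)} = \sqrt{-6522 - 432} = \sqrt{-6954} = i \sqrt{6954}$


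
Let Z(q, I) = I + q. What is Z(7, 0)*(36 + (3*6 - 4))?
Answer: 350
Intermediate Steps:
Z(7, 0)*(36 + (3*6 - 4)) = (0 + 7)*(36 + (3*6 - 4)) = 7*(36 + (18 - 4)) = 7*(36 + 14) = 7*50 = 350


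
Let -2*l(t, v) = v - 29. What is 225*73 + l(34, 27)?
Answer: 16426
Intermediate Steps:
l(t, v) = 29/2 - v/2 (l(t, v) = -(v - 29)/2 = -(-29 + v)/2 = 29/2 - v/2)
225*73 + l(34, 27) = 225*73 + (29/2 - 1/2*27) = 16425 + (29/2 - 27/2) = 16425 + 1 = 16426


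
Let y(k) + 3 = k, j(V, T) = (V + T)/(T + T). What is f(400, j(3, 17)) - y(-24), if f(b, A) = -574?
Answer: -547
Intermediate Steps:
j(V, T) = (T + V)/(2*T) (j(V, T) = (T + V)/((2*T)) = (T + V)*(1/(2*T)) = (T + V)/(2*T))
y(k) = -3 + k
f(400, j(3, 17)) - y(-24) = -574 - (-3 - 24) = -574 - 1*(-27) = -574 + 27 = -547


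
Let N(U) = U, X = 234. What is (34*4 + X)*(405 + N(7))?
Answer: 152440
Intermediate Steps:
(34*4 + X)*(405 + N(7)) = (34*4 + 234)*(405 + 7) = (136 + 234)*412 = 370*412 = 152440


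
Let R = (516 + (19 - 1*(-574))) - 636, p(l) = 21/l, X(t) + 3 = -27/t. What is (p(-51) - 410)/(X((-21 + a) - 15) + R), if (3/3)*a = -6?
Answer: -97678/112013 ≈ -0.87202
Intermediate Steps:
a = -6
X(t) = -3 - 27/t
R = 473 (R = (516 + (19 + 574)) - 636 = (516 + 593) - 636 = 1109 - 636 = 473)
(p(-51) - 410)/(X((-21 + a) - 15) + R) = (21/(-51) - 410)/((-3 - 27/((-21 - 6) - 15)) + 473) = (21*(-1/51) - 410)/((-3 - 27/(-27 - 15)) + 473) = (-7/17 - 410)/((-3 - 27/(-42)) + 473) = -6977/(17*((-3 - 27*(-1/42)) + 473)) = -6977/(17*((-3 + 9/14) + 473)) = -6977/(17*(-33/14 + 473)) = -6977/(17*6589/14) = -6977/17*14/6589 = -97678/112013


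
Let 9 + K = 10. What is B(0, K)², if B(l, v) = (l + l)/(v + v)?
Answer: 0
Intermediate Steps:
K = 1 (K = -9 + 10 = 1)
B(l, v) = l/v (B(l, v) = (2*l)/((2*v)) = (2*l)*(1/(2*v)) = l/v)
B(0, K)² = (0/1)² = (0*1)² = 0² = 0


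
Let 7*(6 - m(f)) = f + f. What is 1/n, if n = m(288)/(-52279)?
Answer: 365953/534 ≈ 685.31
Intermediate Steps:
m(f) = 6 - 2*f/7 (m(f) = 6 - (f + f)/7 = 6 - 2*f/7)
n = 534/365953 (n = (6 - 2/7*288)/(-52279) = (6 - 576/7)*(-1/52279) = -534/7*(-1/52279) = 534/365953 ≈ 0.0014592)
1/n = 1/(534/365953) = 365953/534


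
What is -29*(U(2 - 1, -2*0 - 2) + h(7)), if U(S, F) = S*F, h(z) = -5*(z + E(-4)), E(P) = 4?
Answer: 1653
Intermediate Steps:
h(z) = -20 - 5*z (h(z) = -5*(z + 4) = -5*(4 + z) = -20 - 5*z)
U(S, F) = F*S
-29*(U(2 - 1, -2*0 - 2) + h(7)) = -29*((-2*0 - 2)*(2 - 1) + (-20 - 5*7)) = -29*((0 - 2)*1 + (-20 - 35)) = -29*(-2*1 - 55) = -29*(-2 - 55) = -29*(-57) = 1653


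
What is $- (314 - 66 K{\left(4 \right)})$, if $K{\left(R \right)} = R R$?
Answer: $742$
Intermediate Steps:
$K{\left(R \right)} = R^{2}$
$- (314 - 66 K{\left(4 \right)}) = - (314 - 66 \cdot 4^{2}) = - (314 - 1056) = \left(-1\right) \left(-742\right) = 742$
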